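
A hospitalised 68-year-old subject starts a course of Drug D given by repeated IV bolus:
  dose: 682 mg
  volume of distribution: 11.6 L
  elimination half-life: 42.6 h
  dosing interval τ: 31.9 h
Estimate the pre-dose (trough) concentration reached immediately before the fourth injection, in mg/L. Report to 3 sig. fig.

C₀ per dose = Dose / Vd = 682 / 11.6 = 58.79 mg/L
k = ln2 / t½ = 0.693147 / 42.6 = 0.01627 h⁻¹
Fraction remaining after one interval: r = e^(−kτ) = e^(−0.01627 × 31.9) = 0.5951
Before dose 4, 3 doses have been given (aged 1τ, 2τ, 3τ).
C_trough = C₀ × (r + r² + … + r^3) = C₀ × r(1−r^3)/(1−r)
        = 58.79 × 0.5951 × (1 − 0.2108) / (1 − 0.5951) = 68.19 mg/L

68.2 mg/L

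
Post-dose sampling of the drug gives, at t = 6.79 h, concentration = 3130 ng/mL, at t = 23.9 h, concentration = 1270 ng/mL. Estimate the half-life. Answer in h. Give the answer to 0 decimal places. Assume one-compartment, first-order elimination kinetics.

13 h

k = ln(C₁/C₂) / (t₂ − t₁) = ln(3130/1270) / (23.9 − 6.79)
  = 0.9020 / 17.11 = 0.05272 h⁻¹
t½ = ln2 / k = 0.693147 / 0.05272 = 13.15 h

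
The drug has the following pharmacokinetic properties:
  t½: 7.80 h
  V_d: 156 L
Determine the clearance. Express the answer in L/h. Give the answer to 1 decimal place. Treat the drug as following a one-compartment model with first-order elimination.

13.9 L/h

k = ln2 / t½ = 0.693147 / 7.80 = 0.08887 h⁻¹
CL = k × Vd = 0.08887 × 156 = 13.86 L/h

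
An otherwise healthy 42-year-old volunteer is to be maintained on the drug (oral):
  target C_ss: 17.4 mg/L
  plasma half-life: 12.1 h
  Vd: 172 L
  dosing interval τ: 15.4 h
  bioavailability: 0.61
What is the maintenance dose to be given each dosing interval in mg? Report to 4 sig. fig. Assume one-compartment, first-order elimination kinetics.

4328 mg

k = ln2 / t½ = 0.693147 / 12.1 = 0.05728 h⁻¹
CL = k × Vd = 0.05728 × 172 = 9.852 L/h
At steady state, F × (Dose/τ) = Css × CL.
Dose = Css × CL × τ / F = 17.4 × 9.852 × 15.4 / 0.61 = 4328 mg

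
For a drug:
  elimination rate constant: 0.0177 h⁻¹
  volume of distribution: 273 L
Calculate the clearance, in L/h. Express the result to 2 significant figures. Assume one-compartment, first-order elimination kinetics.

4.8 L/h

CL = k × Vd = 0.0177 × 273 = 4.832 L/h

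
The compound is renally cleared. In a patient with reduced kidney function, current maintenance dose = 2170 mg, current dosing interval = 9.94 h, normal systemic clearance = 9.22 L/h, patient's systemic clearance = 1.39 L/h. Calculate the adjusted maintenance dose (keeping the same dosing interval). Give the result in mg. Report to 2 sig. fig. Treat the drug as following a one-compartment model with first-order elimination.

To keep the same average steady-state level, dosing rate must scale with clearance.
CL ratio = 1.39 / 9.22 = 0.1508
New dose (same interval) = 2170 × 0.1508 = 327.2 mg

330 mg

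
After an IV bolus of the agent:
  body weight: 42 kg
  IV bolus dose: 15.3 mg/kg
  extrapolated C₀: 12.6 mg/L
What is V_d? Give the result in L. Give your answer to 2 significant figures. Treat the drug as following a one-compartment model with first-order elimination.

51 L

Dose = 15.3 × 42 = 642.6 mg
Vd = Dose / C₀ = 642.6 / 12.6 = 51.00 L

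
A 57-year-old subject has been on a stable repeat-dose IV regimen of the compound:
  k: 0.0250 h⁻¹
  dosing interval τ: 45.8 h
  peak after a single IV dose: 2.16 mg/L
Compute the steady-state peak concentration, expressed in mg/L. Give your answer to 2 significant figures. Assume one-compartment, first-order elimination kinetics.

3.2 mg/L

e^(−kτ) = e^(−0.02500 × 45.8) = 0.3182
Accumulation ratio R = 1 / (1 − e^(−kτ)) = 1 / (1 − 0.3182) = 1.467
Steady-state peak = C₀ × R = 2.16 × 1.467 = 3.169 mg/L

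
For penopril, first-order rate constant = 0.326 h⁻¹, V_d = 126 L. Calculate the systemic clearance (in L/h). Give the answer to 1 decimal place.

41.1 L/h

CL = k × Vd = 0.326 × 126 = 41.08 L/h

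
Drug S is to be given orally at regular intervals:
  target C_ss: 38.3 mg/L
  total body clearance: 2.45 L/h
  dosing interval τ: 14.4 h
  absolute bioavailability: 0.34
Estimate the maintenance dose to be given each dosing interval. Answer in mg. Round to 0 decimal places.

At steady state, F × (Dose/τ) = Css × CL.
Dose = Css × CL × τ / F = 38.3 × 2.450 × 14.4 / 0.34 = 3974 mg

3974 mg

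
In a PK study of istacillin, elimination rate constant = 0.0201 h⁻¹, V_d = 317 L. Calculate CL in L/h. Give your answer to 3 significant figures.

6.37 L/h

CL = k × Vd = 0.0201 × 317 = 6.372 L/h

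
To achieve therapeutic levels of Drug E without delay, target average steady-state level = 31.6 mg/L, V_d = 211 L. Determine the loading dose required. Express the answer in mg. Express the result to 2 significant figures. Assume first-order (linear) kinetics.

LD = Css × Vd = 31.6 × 211 = 6668 mg

6700 mg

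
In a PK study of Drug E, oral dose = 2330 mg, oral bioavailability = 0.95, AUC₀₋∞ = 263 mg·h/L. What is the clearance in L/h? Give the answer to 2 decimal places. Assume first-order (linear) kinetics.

8.42 L/h

CL = F·Dose / AUC = 0.95 × 2330 / 263 = 8.416 L/h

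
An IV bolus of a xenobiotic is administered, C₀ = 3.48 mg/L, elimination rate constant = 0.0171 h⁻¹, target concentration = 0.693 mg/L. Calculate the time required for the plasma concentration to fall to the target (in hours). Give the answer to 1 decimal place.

94.4 h

t = ln(C₀ / C) / k = ln(3.480 / 0.693) / 0.01710
  = ln(5.022) / 0.01710 = 1.614 / 0.01710 = 94.39 h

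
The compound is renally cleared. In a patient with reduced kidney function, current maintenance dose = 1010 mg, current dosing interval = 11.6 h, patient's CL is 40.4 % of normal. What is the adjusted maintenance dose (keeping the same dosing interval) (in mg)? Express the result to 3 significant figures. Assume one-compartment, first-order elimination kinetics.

To keep the same average steady-state level, dosing rate must scale with clearance.
CL ratio = 40.4 / 100 = 0.4040
New dose (same interval) = 1010 × 0.4040 = 408.0 mg

408 mg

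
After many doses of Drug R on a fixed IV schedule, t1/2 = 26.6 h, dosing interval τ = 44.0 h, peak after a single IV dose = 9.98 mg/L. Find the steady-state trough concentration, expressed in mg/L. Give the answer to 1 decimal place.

4.6 mg/L

k = ln2 / t½ = 0.693147 / 26.6 = 0.02606 h⁻¹
e^(−kτ) = e^(−0.02606 × 44.0) = 0.3177
Accumulation ratio R = 1 / (1 − e^(−kτ)) = 1 / (1 − 0.3177) = 1.466
Steady-state trough = C₀ × R × e^(−kτ) = 9.98 × 1.466 × 0.3177 = 4.648 mg/L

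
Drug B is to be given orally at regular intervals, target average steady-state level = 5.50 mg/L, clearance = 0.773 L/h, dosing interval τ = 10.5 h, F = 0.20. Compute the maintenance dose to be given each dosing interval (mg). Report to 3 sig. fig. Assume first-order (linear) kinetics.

223 mg

At steady state, F × (Dose/τ) = Css × CL.
Dose = Css × CL × τ / F = 5.50 × 0.7730 × 10.5 / 0.20 = 223.2 mg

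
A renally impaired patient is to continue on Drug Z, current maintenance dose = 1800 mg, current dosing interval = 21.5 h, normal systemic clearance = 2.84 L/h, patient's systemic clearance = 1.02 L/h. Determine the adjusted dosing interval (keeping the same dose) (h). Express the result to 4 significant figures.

To keep the same average steady-state level, dosing rate must scale with clearance.
CL ratio = 1.02 / 2.84 = 0.3592
New interval (same dose) = 21.5 / 0.3592 = 59.86 h

59.86 h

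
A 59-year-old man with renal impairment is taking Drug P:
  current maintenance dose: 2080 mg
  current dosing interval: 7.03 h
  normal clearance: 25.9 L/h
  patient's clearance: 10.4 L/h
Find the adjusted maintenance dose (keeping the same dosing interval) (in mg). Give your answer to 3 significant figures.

To keep the same average steady-state level, dosing rate must scale with clearance.
CL ratio = 10.4 / 25.9 = 0.4015
New dose (same interval) = 2080 × 0.4015 = 835.1 mg

835 mg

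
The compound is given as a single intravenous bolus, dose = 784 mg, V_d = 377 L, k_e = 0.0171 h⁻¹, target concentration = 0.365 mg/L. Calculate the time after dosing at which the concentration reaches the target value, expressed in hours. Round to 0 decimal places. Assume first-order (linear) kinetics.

C₀ = Dose / Vd = 784.0 / 377 = 2.080 mg/L
t = ln(C₀ / C) / k = ln(2.080 / 0.365) / 0.01710
  = ln(5.699) / 0.01710 = 1.740 / 0.01710 = 101.8 h

102 h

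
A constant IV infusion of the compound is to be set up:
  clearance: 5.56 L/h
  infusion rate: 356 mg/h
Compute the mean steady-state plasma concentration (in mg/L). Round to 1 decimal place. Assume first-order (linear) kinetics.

64.0 mg/L

At steady state Css = R₀ / CL = 356 / 5.560 = 64.03 mg/L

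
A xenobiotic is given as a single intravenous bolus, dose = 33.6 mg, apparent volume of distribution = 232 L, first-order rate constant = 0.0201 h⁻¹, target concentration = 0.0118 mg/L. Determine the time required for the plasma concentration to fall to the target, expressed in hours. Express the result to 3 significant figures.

C₀ = Dose / Vd = 33.60 / 232 = 0.1448 mg/L
t = ln(C₀ / C) / k = ln(0.1448 / 0.0118) / 0.02010
  = ln(12.27) / 0.02010 = 2.507 / 0.02010 = 124.7 h

125 h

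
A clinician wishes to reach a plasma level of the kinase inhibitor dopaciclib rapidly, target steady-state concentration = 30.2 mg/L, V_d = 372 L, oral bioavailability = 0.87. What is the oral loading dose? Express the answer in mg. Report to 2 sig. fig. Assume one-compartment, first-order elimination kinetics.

13000 mg

LD = Css × Vd / F = 30.2 × 372 / 0.87 = 12910 mg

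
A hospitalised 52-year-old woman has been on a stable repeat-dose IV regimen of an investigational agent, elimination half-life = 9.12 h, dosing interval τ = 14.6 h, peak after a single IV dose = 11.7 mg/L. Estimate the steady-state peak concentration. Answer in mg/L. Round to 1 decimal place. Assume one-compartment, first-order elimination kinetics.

17.5 mg/L

k = ln2 / t½ = 0.693147 / 9.12 = 0.07600 h⁻¹
e^(−kτ) = e^(−0.07600 × 14.6) = 0.3297
Accumulation ratio R = 1 / (1 − e^(−kτ)) = 1 / (1 − 0.3297) = 1.492
Steady-state peak = C₀ × R = 11.7 × 1.492 = 17.46 mg/L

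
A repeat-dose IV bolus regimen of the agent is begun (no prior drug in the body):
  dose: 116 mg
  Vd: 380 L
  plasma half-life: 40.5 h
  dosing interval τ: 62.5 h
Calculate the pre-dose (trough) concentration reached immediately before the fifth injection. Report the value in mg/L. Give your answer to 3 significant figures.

C₀ per dose = Dose / Vd = 116 / 380 = 0.3053 mg/L
k = ln2 / t½ = 0.693147 / 40.5 = 0.01711 h⁻¹
Fraction remaining after one interval: r = e^(−kτ) = e^(−0.01711 × 62.5) = 0.3432
Before dose 5, 4 doses have been given (aged 1τ, 2τ, 3τ, 4τ).
C_trough = C₀ × (r + r² + … + r^4) = C₀ × r(1−r^4)/(1−r)
        = 0.3053 × 0.3432 × (1 − 0.01387) / (1 − 0.3432) = 0.1573 mg/L

0.157 mg/L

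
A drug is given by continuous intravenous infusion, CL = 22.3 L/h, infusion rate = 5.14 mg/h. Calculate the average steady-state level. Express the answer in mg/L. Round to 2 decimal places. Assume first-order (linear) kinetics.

0.23 mg/L

At steady state Css = R₀ / CL = 5.14 / 22.30 = 0.2305 mg/L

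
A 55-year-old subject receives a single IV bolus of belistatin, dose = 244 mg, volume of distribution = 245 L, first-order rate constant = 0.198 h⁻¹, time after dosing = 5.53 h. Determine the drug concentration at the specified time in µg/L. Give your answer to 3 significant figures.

C₀ = Dose / Vd = 244.0 / 245 = 0.9959 mg/L
C = C₀ · e^(−k·t) = 0.9959 × e^(−0.1980 × 5.53)
  = 0.9959 × 0.3346 = 0.3332 mg/L
Convert: 0.3332 mg/L × 1000 = 333.2 µg/L

333 µg/L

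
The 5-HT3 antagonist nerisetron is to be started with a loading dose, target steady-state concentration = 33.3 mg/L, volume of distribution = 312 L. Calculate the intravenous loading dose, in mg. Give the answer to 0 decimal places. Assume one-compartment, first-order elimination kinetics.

LD = Css × Vd = 33.3 × 312 = 10390 mg

10390 mg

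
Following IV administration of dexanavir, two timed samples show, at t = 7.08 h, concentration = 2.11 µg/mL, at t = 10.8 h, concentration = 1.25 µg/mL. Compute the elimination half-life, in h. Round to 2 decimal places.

k = ln(C₁/C₂) / (t₂ − t₁) = ln(2.11/1.25) / (10.8 − 7.08)
  = 0.5235 / 3.720 = 0.1407 h⁻¹
t½ = ln2 / k = 0.693147 / 0.1407 = 4.926 h

4.93 h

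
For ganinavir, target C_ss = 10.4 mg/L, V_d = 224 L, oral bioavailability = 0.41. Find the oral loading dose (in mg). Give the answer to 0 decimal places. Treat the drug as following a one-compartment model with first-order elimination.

LD = Css × Vd / F = 10.4 × 224 / 0.41 = 5682 mg

5682 mg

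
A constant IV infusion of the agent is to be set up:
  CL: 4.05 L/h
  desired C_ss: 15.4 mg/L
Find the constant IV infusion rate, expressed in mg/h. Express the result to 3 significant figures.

62.4 mg/h

At steady state, infusion rate R₀ = Css × CL = 15.4 × 4.050 = 62.37 mg/h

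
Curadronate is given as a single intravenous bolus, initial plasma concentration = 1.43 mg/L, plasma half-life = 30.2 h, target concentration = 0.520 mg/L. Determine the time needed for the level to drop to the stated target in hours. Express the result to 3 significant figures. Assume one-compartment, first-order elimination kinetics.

k = ln2 / t½ = 0.693147 / 30.2 = 0.02295 h⁻¹
t = ln(C₀ / C) / k = ln(1.430 / 0.520) / 0.02295
  = ln(2.750) / 0.02295 = 1.012 / 0.02295 = 44.10 h

44.1 h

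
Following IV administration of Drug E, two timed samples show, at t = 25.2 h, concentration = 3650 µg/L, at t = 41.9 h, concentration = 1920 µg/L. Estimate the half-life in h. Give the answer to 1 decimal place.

k = ln(C₁/C₂) / (t₂ − t₁) = ln(3650/1920) / (41.9 − 25.2)
  = 0.6424 / 16.70 = 0.03847 h⁻¹
t½ = ln2 / k = 0.693147 / 0.03847 = 18.02 h

18.0 h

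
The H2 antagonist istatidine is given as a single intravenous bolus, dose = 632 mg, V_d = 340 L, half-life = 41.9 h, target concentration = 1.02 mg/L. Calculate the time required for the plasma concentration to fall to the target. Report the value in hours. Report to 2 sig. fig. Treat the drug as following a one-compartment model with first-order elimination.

C₀ = Dose / Vd = 632.0 / 340 = 1.859 mg/L
k = ln2 / t½ = 0.693147 / 41.9 = 0.01654 h⁻¹
t = ln(C₀ / C) / k = ln(1.859 / 1.02) / 0.01654
  = ln(1.823) / 0.01654 = 0.6005 / 0.01654 = 36.31 h

36 h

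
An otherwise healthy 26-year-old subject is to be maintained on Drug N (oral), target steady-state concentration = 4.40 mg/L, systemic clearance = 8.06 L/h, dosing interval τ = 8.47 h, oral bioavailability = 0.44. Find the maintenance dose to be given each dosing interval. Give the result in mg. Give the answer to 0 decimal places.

At steady state, F × (Dose/τ) = Css × CL.
Dose = Css × CL × τ / F = 4.40 × 8.060 × 8.47 / 0.44 = 682.7 mg

683 mg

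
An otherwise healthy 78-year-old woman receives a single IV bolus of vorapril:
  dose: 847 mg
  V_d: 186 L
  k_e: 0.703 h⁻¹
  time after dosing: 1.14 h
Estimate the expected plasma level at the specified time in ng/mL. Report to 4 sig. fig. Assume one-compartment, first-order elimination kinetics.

C₀ = Dose / Vd = 847.0 / 186 = 4.554 mg/L
C = C₀ · e^(−k·t) = 4.554 × e^(−0.7030 × 1.14)
  = 4.554 × 0.4487 = 2.043 mg/L
Convert: 2.043 mg/L × 1000 = 2043 ng/mL

2043 ng/mL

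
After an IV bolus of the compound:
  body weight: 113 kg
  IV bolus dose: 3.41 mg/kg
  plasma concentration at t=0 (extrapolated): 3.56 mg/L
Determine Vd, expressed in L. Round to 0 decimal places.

108 L

Dose = 3.41 × 113 = 385.3 mg
Vd = Dose / C₀ = 385.3 / 3.56 = 108.2 L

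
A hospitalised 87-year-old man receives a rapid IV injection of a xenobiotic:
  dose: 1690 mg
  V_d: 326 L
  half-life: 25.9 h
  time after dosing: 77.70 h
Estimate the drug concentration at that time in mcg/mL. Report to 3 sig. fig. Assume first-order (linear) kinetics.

C₀ = Dose / Vd = 1690 / 326 = 5.184 mg/L
k = ln2 / t½ = 0.693147 / 25.9 = 0.02676 h⁻¹
t / t½ = 77.70 / 25.9 = 3 half-lives
C = C₀ × (1/2)^3 = 5.184 × 0.1250 = 0.6480 mg/L
(0.6480 mg/L = 0.6480 mcg/mL)

0.648 mcg/mL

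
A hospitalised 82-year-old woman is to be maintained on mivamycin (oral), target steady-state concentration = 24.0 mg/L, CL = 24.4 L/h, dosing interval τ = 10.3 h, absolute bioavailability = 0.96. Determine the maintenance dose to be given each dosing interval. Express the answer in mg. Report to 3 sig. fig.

At steady state, F × (Dose/τ) = Css × CL.
Dose = Css × CL × τ / F = 24.0 × 24.40 × 10.3 / 0.96 = 6283 mg

6280 mg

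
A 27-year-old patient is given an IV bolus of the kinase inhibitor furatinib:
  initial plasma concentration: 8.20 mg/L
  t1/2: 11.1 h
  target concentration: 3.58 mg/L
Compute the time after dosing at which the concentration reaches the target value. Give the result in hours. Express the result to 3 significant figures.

13.3 h

k = ln2 / t½ = 0.693147 / 11.1 = 0.06245 h⁻¹
t = ln(C₀ / C) / k = ln(8.200 / 3.58) / 0.06245
  = ln(2.291) / 0.06245 = 0.8290 / 0.06245 = 13.27 h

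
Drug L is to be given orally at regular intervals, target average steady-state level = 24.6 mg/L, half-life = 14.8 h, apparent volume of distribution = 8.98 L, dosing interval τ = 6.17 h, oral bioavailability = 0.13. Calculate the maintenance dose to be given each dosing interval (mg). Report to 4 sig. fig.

491.0 mg

k = ln2 / t½ = 0.693147 / 14.8 = 0.04683 h⁻¹
CL = k × Vd = 0.04683 × 8.98 = 0.4205 L/h
At steady state, F × (Dose/τ) = Css × CL.
Dose = Css × CL × τ / F = 24.6 × 0.4205 × 6.17 / 0.13 = 491.0 mg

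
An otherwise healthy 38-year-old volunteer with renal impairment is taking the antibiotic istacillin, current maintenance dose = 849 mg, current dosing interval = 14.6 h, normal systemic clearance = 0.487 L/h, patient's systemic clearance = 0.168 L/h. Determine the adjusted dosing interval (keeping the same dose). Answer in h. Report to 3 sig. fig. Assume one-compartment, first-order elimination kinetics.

42.3 h

To keep the same average steady-state level, dosing rate must scale with clearance.
CL ratio = 0.168 / 0.487 = 0.3450
New interval (same dose) = 14.6 / 0.3450 = 42.32 h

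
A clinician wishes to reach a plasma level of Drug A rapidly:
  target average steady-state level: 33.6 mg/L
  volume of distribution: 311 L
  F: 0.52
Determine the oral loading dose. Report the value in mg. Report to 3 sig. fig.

LD = Css × Vd / F = 33.6 × 311 / 0.52 = 20100 mg

20100 mg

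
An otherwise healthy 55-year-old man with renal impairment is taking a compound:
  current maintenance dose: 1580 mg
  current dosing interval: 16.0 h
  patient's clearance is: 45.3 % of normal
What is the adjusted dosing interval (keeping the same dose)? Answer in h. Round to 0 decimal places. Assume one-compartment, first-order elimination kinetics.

To keep the same average steady-state level, dosing rate must scale with clearance.
CL ratio = 45.3 / 100 = 0.4530
New interval (same dose) = 16.0 / 0.4530 = 35.32 h

35 h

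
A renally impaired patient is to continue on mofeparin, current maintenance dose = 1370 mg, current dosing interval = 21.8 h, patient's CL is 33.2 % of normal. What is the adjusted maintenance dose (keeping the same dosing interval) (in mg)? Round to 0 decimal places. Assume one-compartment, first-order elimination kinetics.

455 mg

To keep the same average steady-state level, dosing rate must scale with clearance.
CL ratio = 33.2 / 100 = 0.3320
New dose (same interval) = 1370 × 0.3320 = 454.8 mg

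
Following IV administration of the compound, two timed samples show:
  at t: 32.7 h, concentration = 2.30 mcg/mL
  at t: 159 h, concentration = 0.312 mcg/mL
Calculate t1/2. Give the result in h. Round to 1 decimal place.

43.8 h

k = ln(C₁/C₂) / (t₂ − t₁) = ln(2.30/0.312) / (159 − 32.7)
  = 1.998 / 126.3 = 0.01582 h⁻¹
t½ = ln2 / k = 0.693147 / 0.01582 = 43.81 h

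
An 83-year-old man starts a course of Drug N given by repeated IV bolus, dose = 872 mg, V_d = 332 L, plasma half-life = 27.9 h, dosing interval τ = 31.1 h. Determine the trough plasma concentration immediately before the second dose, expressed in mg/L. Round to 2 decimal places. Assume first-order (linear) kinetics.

1.21 mg/L

C₀ per dose = Dose / Vd = 872 / 332 = 2.627 mg/L
k = ln2 / t½ = 0.693147 / 27.9 = 0.02484 h⁻¹
Fraction remaining after one interval: r = e^(−kτ) = e^(−0.02484 × 31.1) = 0.4618
Before dose 2, 1 dose has been given (aged 1τ).
C_trough = C₀ × r = 2.627 × 0.4618 = 1.213 mg/L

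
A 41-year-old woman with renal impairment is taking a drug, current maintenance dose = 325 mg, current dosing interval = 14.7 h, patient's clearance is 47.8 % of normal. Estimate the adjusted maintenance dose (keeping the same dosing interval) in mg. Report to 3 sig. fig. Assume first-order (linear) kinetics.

To keep the same average steady-state level, dosing rate must scale with clearance.
CL ratio = 47.8 / 100 = 0.4780
New dose (same interval) = 325 × 0.4780 = 155.4 mg

155 mg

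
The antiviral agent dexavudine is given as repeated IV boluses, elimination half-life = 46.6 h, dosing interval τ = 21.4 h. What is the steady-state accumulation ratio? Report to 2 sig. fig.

k = ln2 / t½ = 0.693147 / 46.6 = 0.01487 h⁻¹
e^(−kτ) = e^(−0.01487 × 21.4) = 0.7274
Accumulation ratio R = 1 / (1 − e^(−kτ)) = 1 / (1 − 0.7274) = 3.668

3.7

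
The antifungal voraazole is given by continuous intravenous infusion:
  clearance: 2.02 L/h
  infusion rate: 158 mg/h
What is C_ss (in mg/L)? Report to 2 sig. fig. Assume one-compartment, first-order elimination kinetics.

78 mg/L

At steady state Css = R₀ / CL = 158 / 2.020 = 78.22 mg/L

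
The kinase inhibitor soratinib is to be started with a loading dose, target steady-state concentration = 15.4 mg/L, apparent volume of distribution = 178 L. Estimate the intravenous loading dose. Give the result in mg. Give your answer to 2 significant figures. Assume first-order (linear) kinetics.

LD = Css × Vd = 15.4 × 178 = 2741 mg

2700 mg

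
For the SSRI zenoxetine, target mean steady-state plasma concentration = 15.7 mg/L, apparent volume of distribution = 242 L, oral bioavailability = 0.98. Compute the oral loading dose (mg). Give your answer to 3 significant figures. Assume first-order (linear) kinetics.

LD = Css × Vd / F = 15.7 × 242 / 0.98 = 3877 mg

3880 mg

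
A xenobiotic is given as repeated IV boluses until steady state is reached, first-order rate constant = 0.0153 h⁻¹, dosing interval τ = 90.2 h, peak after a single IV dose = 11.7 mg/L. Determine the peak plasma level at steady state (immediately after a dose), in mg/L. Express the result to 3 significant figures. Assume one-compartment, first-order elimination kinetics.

15.6 mg/L

e^(−kτ) = e^(−0.01530 × 90.2) = 0.2516
Accumulation ratio R = 1 / (1 − e^(−kτ)) = 1 / (1 − 0.2516) = 1.336
Steady-state peak = C₀ × R = 11.7 × 1.336 = 15.63 mg/L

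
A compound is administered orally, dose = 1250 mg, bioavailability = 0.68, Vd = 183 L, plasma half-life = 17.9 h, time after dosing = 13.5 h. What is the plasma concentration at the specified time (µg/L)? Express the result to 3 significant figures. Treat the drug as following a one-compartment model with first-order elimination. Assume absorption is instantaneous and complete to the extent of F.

2750 µg/L

Amount reaching circulation = F × Dose = 0.68 × 1250 = 850.0 mg
C₀ = F·Dose / Vd = 850.0 / 183 = 4.645 mg/L
k = ln2 / t½ = 0.693147 / 17.9 = 0.03872 h⁻¹
C = C₀ · e^(−k·t) = 4.645 × e^(−0.03872 × 13.5)
  = 4.645 × 0.5929 = 2.754 mg/L
Convert: 2.754 mg/L × 1000 = 2754 µg/L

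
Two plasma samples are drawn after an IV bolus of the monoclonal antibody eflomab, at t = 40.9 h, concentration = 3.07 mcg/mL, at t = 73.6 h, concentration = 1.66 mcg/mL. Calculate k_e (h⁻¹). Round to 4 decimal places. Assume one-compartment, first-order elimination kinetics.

k = ln(C₁/C₂) / (t₂ − t₁) = ln(3.07/1.66) / (73.6 − 40.9)
  = 0.6149 / 32.70 = 0.01880 h⁻¹

0.0188 h⁻¹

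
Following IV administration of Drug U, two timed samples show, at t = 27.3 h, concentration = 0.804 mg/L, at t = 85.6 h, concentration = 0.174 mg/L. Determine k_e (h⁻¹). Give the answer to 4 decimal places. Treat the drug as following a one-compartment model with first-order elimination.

k = ln(C₁/C₂) / (t₂ − t₁) = ln(0.804/0.174) / (85.6 − 27.3)
  = 1.531 / 58.30 = 0.02626 h⁻¹

0.0263 h⁻¹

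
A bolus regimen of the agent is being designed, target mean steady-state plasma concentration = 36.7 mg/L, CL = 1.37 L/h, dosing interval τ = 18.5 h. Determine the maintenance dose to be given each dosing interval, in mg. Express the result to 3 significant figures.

930 mg

At steady state, Dose/τ = Css × CL.
Dose = Css × CL × τ = 36.7 × 1.370 × 18.5 = 930.2 mg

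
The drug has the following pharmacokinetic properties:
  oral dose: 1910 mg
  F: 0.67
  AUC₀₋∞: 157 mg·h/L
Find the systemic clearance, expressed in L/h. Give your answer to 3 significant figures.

8.15 L/h

CL = F·Dose / AUC = 0.67 × 1910 / 157 = 8.151 L/h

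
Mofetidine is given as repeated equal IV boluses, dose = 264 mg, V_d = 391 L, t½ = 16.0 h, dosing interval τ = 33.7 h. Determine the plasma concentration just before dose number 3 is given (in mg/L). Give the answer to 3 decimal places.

0.193 mg/L

C₀ per dose = Dose / Vd = 264 / 391 = 0.6752 mg/L
k = ln2 / t½ = 0.693147 / 16.0 = 0.04332 h⁻¹
Fraction remaining after one interval: r = e^(−kτ) = e^(−0.04332 × 33.7) = 0.2323
Before dose 3, 2 doses have been given (aged 1τ, 2τ).
C_trough = C₀ × (r + r²) = 0.6752 × (0.2323 + 0.05396) = 0.1933 mg/L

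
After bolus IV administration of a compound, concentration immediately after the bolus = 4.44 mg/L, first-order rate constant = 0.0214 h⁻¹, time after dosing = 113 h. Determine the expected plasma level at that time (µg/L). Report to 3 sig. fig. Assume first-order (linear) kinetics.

396 µg/L

C = C₀ · e^(−k·t) = 4.440 × e^(−0.02140 × 113)
  = 4.440 × 0.08908 = 0.3955 mg/L
Convert: 0.3955 mg/L × 1000 = 395.5 µg/L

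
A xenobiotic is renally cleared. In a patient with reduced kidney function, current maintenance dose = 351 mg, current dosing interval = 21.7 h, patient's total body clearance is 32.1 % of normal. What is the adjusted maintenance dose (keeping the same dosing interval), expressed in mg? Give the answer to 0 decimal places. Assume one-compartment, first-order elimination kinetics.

To keep the same average steady-state level, dosing rate must scale with clearance.
CL ratio = 32.1 / 100 = 0.3210
New dose (same interval) = 351 × 0.3210 = 112.7 mg

113 mg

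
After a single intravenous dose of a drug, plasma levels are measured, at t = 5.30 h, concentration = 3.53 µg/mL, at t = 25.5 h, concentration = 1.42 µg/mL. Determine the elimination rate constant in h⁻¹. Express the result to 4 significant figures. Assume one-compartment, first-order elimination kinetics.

k = ln(C₁/C₂) / (t₂ − t₁) = ln(3.53/1.42) / (25.5 − 5.30)
  = 0.9106 / 20.20 = 0.04508 h⁻¹

0.04508 h⁻¹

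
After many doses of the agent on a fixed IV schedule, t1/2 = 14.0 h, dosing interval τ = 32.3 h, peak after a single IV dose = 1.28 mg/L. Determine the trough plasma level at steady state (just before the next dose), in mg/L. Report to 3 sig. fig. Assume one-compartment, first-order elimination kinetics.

k = ln2 / t½ = 0.693147 / 14.0 = 0.04951 h⁻¹
e^(−kτ) = e^(−0.04951 × 32.3) = 0.2021
Accumulation ratio R = 1 / (1 − e^(−kτ)) = 1 / (1 − 0.2021) = 1.253
Steady-state trough = C₀ × R × e^(−kτ) = 1.28 × 1.253 × 0.2021 = 0.3241 mg/L

0.324 mg/L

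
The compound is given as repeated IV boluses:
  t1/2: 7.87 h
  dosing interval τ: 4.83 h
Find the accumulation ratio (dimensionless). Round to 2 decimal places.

2.89

k = ln2 / t½ = 0.693147 / 7.87 = 0.08807 h⁻¹
e^(−kτ) = e^(−0.08807 × 4.83) = 0.6535
Accumulation ratio R = 1 / (1 − e^(−kτ)) = 1 / (1 − 0.6535) = 2.886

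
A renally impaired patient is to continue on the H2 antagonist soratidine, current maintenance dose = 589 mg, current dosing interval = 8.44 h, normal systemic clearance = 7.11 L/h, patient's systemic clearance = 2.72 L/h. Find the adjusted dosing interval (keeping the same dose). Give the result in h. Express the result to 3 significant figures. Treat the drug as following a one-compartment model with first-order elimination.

22.1 h

To keep the same average steady-state level, dosing rate must scale with clearance.
CL ratio = 2.72 / 7.11 = 0.3826
New interval (same dose) = 8.44 / 0.3826 = 22.06 h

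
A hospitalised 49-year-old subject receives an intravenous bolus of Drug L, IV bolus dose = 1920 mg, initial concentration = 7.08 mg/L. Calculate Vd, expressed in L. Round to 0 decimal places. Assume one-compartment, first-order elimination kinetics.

Vd = Dose / C₀ = 1920 / 7.08 = 271.2 L

271 L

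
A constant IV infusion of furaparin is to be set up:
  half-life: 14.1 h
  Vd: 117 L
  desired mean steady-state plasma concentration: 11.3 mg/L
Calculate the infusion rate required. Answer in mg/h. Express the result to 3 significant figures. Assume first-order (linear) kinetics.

k = ln2 / t½ = 0.693147 / 14.1 = 0.04916 h⁻¹
CL = k × Vd = 0.04916 × 117 = 5.752 L/h
At steady state, infusion rate R₀ = Css × CL = 11.3 × 5.752 = 65.00 mg/h

65.0 mg/h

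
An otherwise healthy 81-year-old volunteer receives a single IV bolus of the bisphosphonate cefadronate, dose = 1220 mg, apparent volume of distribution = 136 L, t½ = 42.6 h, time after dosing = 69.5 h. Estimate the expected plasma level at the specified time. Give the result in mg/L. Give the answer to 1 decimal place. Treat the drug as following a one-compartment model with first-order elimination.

2.9 mg/L

C₀ = Dose / Vd = 1220 / 136 = 8.971 mg/L
k = ln2 / t½ = 0.693147 / 42.6 = 0.01627 h⁻¹
C = C₀ · e^(−k·t) = 8.971 × e^(−0.01627 × 69.5)
  = 8.971 × 0.3228 = 2.896 mg/L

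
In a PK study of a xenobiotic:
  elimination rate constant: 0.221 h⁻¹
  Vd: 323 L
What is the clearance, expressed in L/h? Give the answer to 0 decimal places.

71 L/h

CL = k × Vd = 0.221 × 323 = 71.38 L/h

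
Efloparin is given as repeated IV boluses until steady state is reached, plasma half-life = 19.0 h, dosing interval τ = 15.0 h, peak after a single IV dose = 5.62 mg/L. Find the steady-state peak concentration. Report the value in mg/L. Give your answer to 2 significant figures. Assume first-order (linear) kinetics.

13 mg/L

k = ln2 / t½ = 0.693147 / 19.0 = 0.03648 h⁻¹
e^(−kτ) = e^(−0.03648 × 15.0) = 0.5786
Accumulation ratio R = 1 / (1 − e^(−kτ)) = 1 / (1 − 0.5786) = 2.373
Steady-state peak = C₀ × R = 5.62 × 2.373 = 13.34 mg/L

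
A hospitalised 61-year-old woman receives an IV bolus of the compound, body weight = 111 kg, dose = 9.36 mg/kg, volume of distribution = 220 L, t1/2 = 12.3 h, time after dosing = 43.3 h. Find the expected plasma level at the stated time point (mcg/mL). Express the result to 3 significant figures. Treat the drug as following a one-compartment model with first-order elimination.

0.412 mcg/mL

Total dose = 9.36 × 111 = 1039 mg
C₀ = Dose / Vd = 1039 / 220 = 4.723 mg/L
k = ln2 / t½ = 0.693147 / 12.3 = 0.05635 h⁻¹
C = C₀ · e^(−k·t) = 4.723 × e^(−0.05635 × 43.3)
  = 4.723 × 0.08716 = 0.4117 mg/L
(0.4117 mg/L = 0.4117 mcg/mL)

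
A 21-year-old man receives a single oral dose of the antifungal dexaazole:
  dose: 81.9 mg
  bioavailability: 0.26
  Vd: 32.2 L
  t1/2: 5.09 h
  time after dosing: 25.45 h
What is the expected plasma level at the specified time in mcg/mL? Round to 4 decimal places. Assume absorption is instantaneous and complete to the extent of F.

Amount reaching circulation = F × Dose = 0.26 × 81.90 = 21.29 mg
C₀ = F·Dose / Vd = 21.29 / 32.2 = 0.6612 mg/L
k = ln2 / t½ = 0.693147 / 5.09 = 0.1362 h⁻¹
t / t½ = 25.45 / 5.09 = 5 half-lives
C = C₀ × (1/2)^5 = 0.6612 × 0.03125 = 0.02066 mg/L
(0.02066 mg/L = 0.02066 mcg/mL)

0.0207 mcg/mL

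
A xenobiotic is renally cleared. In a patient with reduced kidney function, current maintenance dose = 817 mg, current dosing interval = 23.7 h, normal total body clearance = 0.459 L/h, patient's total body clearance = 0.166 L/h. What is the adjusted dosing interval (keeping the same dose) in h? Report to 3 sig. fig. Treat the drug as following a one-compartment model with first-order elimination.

To keep the same average steady-state level, dosing rate must scale with clearance.
CL ratio = 0.166 / 0.459 = 0.3617
New interval (same dose) = 23.7 / 0.3617 = 65.52 h

65.5 h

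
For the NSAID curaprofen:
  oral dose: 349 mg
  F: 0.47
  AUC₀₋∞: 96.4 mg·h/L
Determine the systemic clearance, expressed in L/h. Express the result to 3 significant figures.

1.70 L/h

CL = F·Dose / AUC = 0.47 × 349 / 96.4 = 1.702 L/h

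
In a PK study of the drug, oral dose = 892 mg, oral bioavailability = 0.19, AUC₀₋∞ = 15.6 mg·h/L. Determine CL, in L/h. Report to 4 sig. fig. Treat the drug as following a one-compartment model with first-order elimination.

10.86 L/h

CL = F·Dose / AUC = 0.19 × 892 / 15.6 = 10.86 L/h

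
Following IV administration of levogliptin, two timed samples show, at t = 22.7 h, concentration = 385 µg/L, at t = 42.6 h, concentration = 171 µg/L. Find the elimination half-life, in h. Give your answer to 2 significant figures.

k = ln(C₁/C₂) / (t₂ − t₁) = ln(385/171) / (42.6 − 22.7)
  = 0.8116 / 19.90 = 0.04078 h⁻¹
t½ = ln2 / k = 0.693147 / 0.04078 = 17.00 h

17 h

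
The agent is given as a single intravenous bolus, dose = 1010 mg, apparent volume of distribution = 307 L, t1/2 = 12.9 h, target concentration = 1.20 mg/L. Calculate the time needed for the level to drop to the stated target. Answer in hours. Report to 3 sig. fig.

18.8 h

C₀ = Dose / Vd = 1010 / 307 = 3.290 mg/L
k = ln2 / t½ = 0.693147 / 12.9 = 0.05373 h⁻¹
t = ln(C₀ / C) / k = ln(3.290 / 1.20) / 0.05373
  = ln(2.742) / 0.05373 = 1.009 / 0.05373 = 18.78 h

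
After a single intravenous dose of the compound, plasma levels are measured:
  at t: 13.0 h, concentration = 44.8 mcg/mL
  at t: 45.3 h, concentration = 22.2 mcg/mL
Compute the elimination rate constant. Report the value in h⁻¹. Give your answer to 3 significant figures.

0.0217 h⁻¹

k = ln(C₁/C₂) / (t₂ − t₁) = ln(44.8/22.2) / (45.3 − 13.0)
  = 0.7021 / 32.30 = 0.02174 h⁻¹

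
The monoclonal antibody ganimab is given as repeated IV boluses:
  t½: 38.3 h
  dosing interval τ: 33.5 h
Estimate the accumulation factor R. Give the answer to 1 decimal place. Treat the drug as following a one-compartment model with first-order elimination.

2.2

k = ln2 / t½ = 0.693147 / 38.3 = 0.01810 h⁻¹
e^(−kτ) = e^(−0.01810 × 33.5) = 0.5453
Accumulation ratio R = 1 / (1 − e^(−kτ)) = 1 / (1 − 0.5453) = 2.199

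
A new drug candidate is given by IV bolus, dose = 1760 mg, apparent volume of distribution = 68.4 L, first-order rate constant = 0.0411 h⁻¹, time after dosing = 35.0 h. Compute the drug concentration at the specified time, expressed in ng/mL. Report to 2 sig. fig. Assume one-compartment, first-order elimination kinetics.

6100 ng/mL

C₀ = Dose / Vd = 1760 / 68.4 = 25.73 mg/L
C = C₀ · e^(−k·t) = 25.73 × e^(−0.04110 × 35.0)
  = 25.73 × 0.2373 = 6.106 mg/L
Convert: 6.106 mg/L × 1000 = 6106 ng/mL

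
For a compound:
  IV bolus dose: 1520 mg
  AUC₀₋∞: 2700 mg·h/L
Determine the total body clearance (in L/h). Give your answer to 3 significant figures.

0.563 L/h

CL = Dose / AUC = 1520 / 2700 = 0.5630 L/h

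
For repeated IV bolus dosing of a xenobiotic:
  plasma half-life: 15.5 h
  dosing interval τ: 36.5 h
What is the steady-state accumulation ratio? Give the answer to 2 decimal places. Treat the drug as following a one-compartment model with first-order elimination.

1.24

k = ln2 / t½ = 0.693147 / 15.5 = 0.04472 h⁻¹
e^(−kτ) = e^(−0.04472 × 36.5) = 0.1955
Accumulation ratio R = 1 / (1 − e^(−kτ)) = 1 / (1 − 0.1955) = 1.243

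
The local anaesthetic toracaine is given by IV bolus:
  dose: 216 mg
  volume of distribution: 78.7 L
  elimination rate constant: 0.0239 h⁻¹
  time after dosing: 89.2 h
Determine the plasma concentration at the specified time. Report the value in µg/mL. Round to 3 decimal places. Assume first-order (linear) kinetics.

C₀ = Dose / Vd = 216.0 / 78.7 = 2.745 mg/L
C = C₀ · e^(−k·t) = 2.745 × e^(−0.02390 × 89.2)
  = 2.745 × 0.1186 = 0.3256 mg/L
(0.3256 mg/L = 0.3256 µg/mL)

0.326 µg/mL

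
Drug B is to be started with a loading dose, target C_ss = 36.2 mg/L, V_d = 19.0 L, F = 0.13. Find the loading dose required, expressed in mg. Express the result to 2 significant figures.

5300 mg

LD = Css × Vd / F = 36.2 × 19.0 / 0.13 = 5291 mg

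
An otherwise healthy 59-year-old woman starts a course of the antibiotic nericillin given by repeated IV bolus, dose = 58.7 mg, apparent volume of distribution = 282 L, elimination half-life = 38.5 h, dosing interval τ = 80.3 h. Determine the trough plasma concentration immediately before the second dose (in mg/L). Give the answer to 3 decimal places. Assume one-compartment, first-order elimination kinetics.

C₀ per dose = Dose / Vd = 58.7 / 282 = 0.2082 mg/L
k = ln2 / t½ = 0.693147 / 38.5 = 0.01800 h⁻¹
Fraction remaining after one interval: r = e^(−kτ) = e^(−0.01800 × 80.3) = 0.2357
Before dose 2, 1 dose has been given (aged 1τ).
C_trough = C₀ × r = 0.2082 × 0.2357 = 0.04907 mg/L

0.049 mg/L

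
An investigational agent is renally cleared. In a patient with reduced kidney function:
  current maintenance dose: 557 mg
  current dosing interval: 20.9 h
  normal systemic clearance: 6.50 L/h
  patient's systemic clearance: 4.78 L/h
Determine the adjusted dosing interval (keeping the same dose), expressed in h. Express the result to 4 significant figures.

28.42 h

To keep the same average steady-state level, dosing rate must scale with clearance.
CL ratio = 4.78 / 6.50 = 0.7354
New interval (same dose) = 20.9 / 0.7354 = 28.42 h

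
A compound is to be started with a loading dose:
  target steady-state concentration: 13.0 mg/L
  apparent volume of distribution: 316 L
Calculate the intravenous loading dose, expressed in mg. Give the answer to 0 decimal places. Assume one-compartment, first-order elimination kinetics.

4108 mg

LD = Css × Vd = 13.0 × 316 = 4108 mg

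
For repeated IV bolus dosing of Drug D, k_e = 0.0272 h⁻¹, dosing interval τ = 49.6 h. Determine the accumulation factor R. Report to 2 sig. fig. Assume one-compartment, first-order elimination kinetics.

e^(−kτ) = e^(−0.02720 × 49.6) = 0.2595
Accumulation ratio R = 1 / (1 − e^(−kτ)) = 1 / (1 − 0.2595) = 1.350

1.4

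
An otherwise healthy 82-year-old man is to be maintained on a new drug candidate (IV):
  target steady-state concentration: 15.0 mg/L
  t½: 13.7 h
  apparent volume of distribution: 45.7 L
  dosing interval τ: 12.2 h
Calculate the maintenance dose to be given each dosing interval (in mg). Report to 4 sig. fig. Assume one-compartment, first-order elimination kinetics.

423.1 mg

k = ln2 / t½ = 0.693147 / 13.7 = 0.05059 h⁻¹
CL = k × Vd = 0.05059 × 45.7 = 2.312 L/h
At steady state, Dose/τ = Css × CL.
Dose = Css × CL × τ = 15.0 × 2.312 × 12.2 = 423.1 mg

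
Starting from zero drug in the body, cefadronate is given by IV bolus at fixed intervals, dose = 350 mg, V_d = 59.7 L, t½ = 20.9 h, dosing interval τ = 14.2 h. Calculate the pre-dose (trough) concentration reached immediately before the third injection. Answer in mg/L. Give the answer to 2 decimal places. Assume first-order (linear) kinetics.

C₀ per dose = Dose / Vd = 350 / 59.7 = 5.863 mg/L
k = ln2 / t½ = 0.693147 / 20.9 = 0.03316 h⁻¹
Fraction remaining after one interval: r = e^(−kτ) = e^(−0.03316 × 14.2) = 0.6245
Before dose 3, 2 doses have been given (aged 1τ, 2τ).
C_trough = C₀ × (r + r²) = 5.863 × (0.6245 + 0.3900) = 5.948 mg/L

5.95 mg/L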